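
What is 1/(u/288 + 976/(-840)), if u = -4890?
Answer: -560/10159 ≈ -0.055124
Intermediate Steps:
1/(u/288 + 976/(-840)) = 1/(-4890/288 + 976/(-840)) = 1/(-4890*1/288 + 976*(-1/840)) = 1/(-815/48 - 122/105) = 1/(-10159/560) = -560/10159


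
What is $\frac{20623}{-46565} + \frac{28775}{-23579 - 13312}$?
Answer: $- \frac{2100710968}{1717829415} \approx -1.2229$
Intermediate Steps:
$\frac{20623}{-46565} + \frac{28775}{-23579 - 13312} = 20623 \left(- \frac{1}{46565}\right) + \frac{28775}{-23579 - 13312} = - \frac{20623}{46565} + \frac{28775}{-36891} = - \frac{20623}{46565} + 28775 \left(- \frac{1}{36891}\right) = - \frac{20623}{46565} - \frac{28775}{36891} = - \frac{2100710968}{1717829415}$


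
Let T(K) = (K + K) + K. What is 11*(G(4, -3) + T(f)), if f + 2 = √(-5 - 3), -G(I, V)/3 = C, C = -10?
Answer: 264 + 66*I*√2 ≈ 264.0 + 93.338*I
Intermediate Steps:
G(I, V) = 30 (G(I, V) = -3*(-10) = 30)
f = -2 + 2*I*√2 (f = -2 + √(-5 - 3) = -2 + √(-8) = -2 + 2*I*√2 ≈ -2.0 + 2.8284*I)
T(K) = 3*K (T(K) = 2*K + K = 3*K)
11*(G(4, -3) + T(f)) = 11*(30 + 3*(-2 + 2*I*√2)) = 11*(30 + (-6 + 6*I*√2)) = 11*(24 + 6*I*√2) = 264 + 66*I*√2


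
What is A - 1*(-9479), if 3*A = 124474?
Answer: 152911/3 ≈ 50970.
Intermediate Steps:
A = 124474/3 (A = (⅓)*124474 = 124474/3 ≈ 41491.)
A - 1*(-9479) = 124474/3 - 1*(-9479) = 124474/3 + 9479 = 152911/3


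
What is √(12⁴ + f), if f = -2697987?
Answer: I*√2677251 ≈ 1636.2*I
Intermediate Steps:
√(12⁴ + f) = √(12⁴ - 2697987) = √(20736 - 2697987) = √(-2677251) = I*√2677251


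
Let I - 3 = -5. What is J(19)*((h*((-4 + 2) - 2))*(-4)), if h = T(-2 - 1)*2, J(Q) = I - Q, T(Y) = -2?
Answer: 1344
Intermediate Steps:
I = -2 (I = 3 - 5 = -2)
J(Q) = -2 - Q
h = -4 (h = -2*2 = -4)
J(19)*((h*((-4 + 2) - 2))*(-4)) = (-2 - 1*19)*(-4*((-4 + 2) - 2)*(-4)) = (-2 - 19)*(-4*(-2 - 2)*(-4)) = -21*(-4*(-4))*(-4) = -336*(-4) = -21*(-64) = 1344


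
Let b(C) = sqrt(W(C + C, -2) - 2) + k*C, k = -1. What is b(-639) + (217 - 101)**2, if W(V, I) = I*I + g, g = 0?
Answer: 14095 + sqrt(2) ≈ 14096.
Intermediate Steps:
W(V, I) = I**2 (W(V, I) = I*I + 0 = I**2 + 0 = I**2)
b(C) = sqrt(2) - C (b(C) = sqrt((-2)**2 - 2) - C = sqrt(4 - 2) - C = sqrt(2) - C)
b(-639) + (217 - 101)**2 = (sqrt(2) - 1*(-639)) + (217 - 101)**2 = (sqrt(2) + 639) + 116**2 = (639 + sqrt(2)) + 13456 = 14095 + sqrt(2)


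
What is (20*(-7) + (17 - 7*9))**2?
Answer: 34596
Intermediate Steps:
(20*(-7) + (17 - 7*9))**2 = (-140 + (17 - 63))**2 = (-140 - 46)**2 = (-186)**2 = 34596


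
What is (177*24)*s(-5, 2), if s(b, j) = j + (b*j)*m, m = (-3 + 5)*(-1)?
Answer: 93456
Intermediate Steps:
m = -2 (m = 2*(-1) = -2)
s(b, j) = j - 2*b*j (s(b, j) = j + (b*j)*(-2) = j - 2*b*j)
(177*24)*s(-5, 2) = (177*24)*(2*(1 - 2*(-5))) = 4248*(2*(1 + 10)) = 4248*(2*11) = 4248*22 = 93456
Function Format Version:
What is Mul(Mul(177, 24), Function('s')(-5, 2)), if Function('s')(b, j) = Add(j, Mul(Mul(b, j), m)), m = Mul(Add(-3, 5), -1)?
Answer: 93456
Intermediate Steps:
m = -2 (m = Mul(2, -1) = -2)
Function('s')(b, j) = Add(j, Mul(-2, b, j)) (Function('s')(b, j) = Add(j, Mul(Mul(b, j), -2)) = Add(j, Mul(-2, b, j)))
Mul(Mul(177, 24), Function('s')(-5, 2)) = Mul(Mul(177, 24), Mul(2, Add(1, Mul(-2, -5)))) = Mul(4248, Mul(2, Add(1, 10))) = Mul(4248, Mul(2, 11)) = Mul(4248, 22) = 93456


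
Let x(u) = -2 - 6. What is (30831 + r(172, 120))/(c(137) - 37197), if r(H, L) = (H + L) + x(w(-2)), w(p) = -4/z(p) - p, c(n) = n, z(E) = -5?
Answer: -6223/7412 ≈ -0.83958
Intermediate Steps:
w(p) = ⅘ - p (w(p) = -4/(-5) - p = -4*(-⅕) - p = ⅘ - p)
x(u) = -8
r(H, L) = -8 + H + L (r(H, L) = (H + L) - 8 = -8 + H + L)
(30831 + r(172, 120))/(c(137) - 37197) = (30831 + (-8 + 172 + 120))/(137 - 37197) = (30831 + 284)/(-37060) = 31115*(-1/37060) = -6223/7412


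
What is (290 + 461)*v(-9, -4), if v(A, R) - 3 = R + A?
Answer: -7510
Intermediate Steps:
v(A, R) = 3 + A + R (v(A, R) = 3 + (R + A) = 3 + (A + R) = 3 + A + R)
(290 + 461)*v(-9, -4) = (290 + 461)*(3 - 9 - 4) = 751*(-10) = -7510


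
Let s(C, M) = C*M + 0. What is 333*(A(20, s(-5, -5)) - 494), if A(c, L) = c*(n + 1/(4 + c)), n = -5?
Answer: -395049/2 ≈ -1.9752e+5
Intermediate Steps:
s(C, M) = C*M
A(c, L) = c*(-5 + 1/(4 + c))
333*(A(20, s(-5, -5)) - 494) = 333*(20*(-19 - 5*20)/(4 + 20) - 494) = 333*(20*(-19 - 100)/24 - 494) = 333*(20*(1/24)*(-119) - 494) = 333*(-595/6 - 494) = 333*(-3559/6) = -395049/2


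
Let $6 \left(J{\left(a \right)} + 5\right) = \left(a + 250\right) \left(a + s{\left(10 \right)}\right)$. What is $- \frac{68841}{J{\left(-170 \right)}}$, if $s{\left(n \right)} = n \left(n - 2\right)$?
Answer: $\frac{68841}{1205} \approx 57.129$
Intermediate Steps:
$s{\left(n \right)} = n \left(-2 + n\right)$
$J{\left(a \right)} = -5 + \frac{\left(80 + a\right) \left(250 + a\right)}{6}$ ($J{\left(a \right)} = -5 + \frac{\left(a + 250\right) \left(a + 10 \left(-2 + 10\right)\right)}{6} = -5 + \frac{\left(250 + a\right) \left(a + 10 \cdot 8\right)}{6} = -5 + \frac{\left(250 + a\right) \left(a + 80\right)}{6} = -5 + \frac{\left(250 + a\right) \left(80 + a\right)}{6} = -5 + \frac{\left(80 + a\right) \left(250 + a\right)}{6}$)
$- \frac{68841}{J{\left(-170 \right)}} = - \frac{68841}{\frac{9985}{3} + 55 \left(-170\right) + \frac{\left(-170\right)^{2}}{6}} = - \frac{68841}{\frac{9985}{3} - 9350 + \frac{1}{6} \cdot 28900} = - \frac{68841}{\frac{9985}{3} - 9350 + \frac{14450}{3}} = - \frac{68841}{-1205} = \left(-68841\right) \left(- \frac{1}{1205}\right) = \frac{68841}{1205}$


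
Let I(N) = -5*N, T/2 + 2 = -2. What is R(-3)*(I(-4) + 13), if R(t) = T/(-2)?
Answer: 132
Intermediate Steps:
T = -8 (T = -4 + 2*(-2) = -4 - 4 = -8)
R(t) = 4 (R(t) = -8/(-2) = -8*(-½) = 4)
R(-3)*(I(-4) + 13) = 4*(-5*(-4) + 13) = 4*(20 + 13) = 4*33 = 132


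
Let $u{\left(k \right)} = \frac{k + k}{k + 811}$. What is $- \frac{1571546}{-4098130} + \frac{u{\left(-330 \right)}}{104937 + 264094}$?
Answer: $\frac{139476428275303}{363717051393215} \approx 0.38348$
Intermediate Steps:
$u{\left(k \right)} = \frac{2 k}{811 + k}$
$- \frac{1571546}{-4098130} + \frac{u{\left(-330 \right)}}{104937 + 264094} = - \frac{1571546}{-4098130} + \frac{2 \left(-330\right) \frac{1}{811 - 330}}{104937 + 264094} = \left(-1571546\right) \left(- \frac{1}{4098130}\right) + \frac{2 \left(-330\right) \frac{1}{481}}{369031} = \frac{785773}{2049065} + 2 \left(-330\right) \frac{1}{481} \cdot \frac{1}{369031} = \frac{785773}{2049065} - \frac{660}{177503911} = \frac{139476428275303}{363717051393215}$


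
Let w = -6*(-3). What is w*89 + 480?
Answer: 2082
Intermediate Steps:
w = 18
w*89 + 480 = 18*89 + 480 = 1602 + 480 = 2082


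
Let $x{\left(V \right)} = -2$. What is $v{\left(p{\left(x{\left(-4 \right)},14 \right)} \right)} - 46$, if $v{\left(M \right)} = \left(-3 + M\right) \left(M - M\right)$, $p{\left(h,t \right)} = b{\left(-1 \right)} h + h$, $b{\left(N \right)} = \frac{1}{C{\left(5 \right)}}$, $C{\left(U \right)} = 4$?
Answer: $-46$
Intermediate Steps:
$b{\left(N \right)} = \frac{1}{4}$
$p{\left(h,t \right)} = \frac{5 h}{4}$ ($p{\left(h,t \right)} = \frac{h}{4} + h = \frac{5 h}{4}$)
$v{\left(M \right)} = 0$ ($v{\left(M \right)} = \left(-3 + M\right) 0 = 0$)
$v{\left(p{\left(x{\left(-4 \right)},14 \right)} \right)} - 46 = 0 - 46 = -46$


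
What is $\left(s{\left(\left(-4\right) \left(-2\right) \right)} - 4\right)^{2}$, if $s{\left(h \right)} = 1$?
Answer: $9$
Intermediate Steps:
$\left(s{\left(\left(-4\right) \left(-2\right) \right)} - 4\right)^{2} = \left(1 - 4\right)^{2} = \left(-3\right)^{2} = 9$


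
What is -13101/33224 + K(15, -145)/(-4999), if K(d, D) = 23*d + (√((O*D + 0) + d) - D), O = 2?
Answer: -81771659/166086776 - 5*I*√11/4999 ≈ -0.49234 - 0.0033173*I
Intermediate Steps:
K(d, D) = √(d + 2*D) - D + 23*d (K(d, D) = 23*d + (√((2*D + 0) + d) - D) = 23*d + (√(2*D + d) - D) = 23*d + (√(d + 2*D) - D) = √(d + 2*D) - D + 23*d)
-13101/33224 + K(15, -145)/(-4999) = -13101/33224 + (√(15 + 2*(-145)) - 1*(-145) + 23*15)/(-4999) = -13101*1/33224 + (√(15 - 290) + 145 + 345)*(-1/4999) = -13101/33224 + (√(-275) + 145 + 345)*(-1/4999) = -13101/33224 + (5*I*√11 + 145 + 345)*(-1/4999) = -13101/33224 + (490 + 5*I*√11)*(-1/4999) = -13101/33224 + (-490/4999 - 5*I*√11/4999) = -81771659/166086776 - 5*I*√11/4999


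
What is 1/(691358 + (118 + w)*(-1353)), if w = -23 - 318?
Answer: 1/993077 ≈ 1.0070e-6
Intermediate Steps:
w = -341
1/(691358 + (118 + w)*(-1353)) = 1/(691358 + (118 - 341)*(-1353)) = 1/(691358 - 223*(-1353)) = 1/(691358 + 301719) = 1/993077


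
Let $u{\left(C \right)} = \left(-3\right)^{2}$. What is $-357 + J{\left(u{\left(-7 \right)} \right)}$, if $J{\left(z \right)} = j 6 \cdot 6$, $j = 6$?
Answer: $-141$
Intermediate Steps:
$u{\left(C \right)} = 9$
$J{\left(z \right)} = 216$ ($J{\left(z \right)} = 6 \cdot 6 \cdot 6 = 36 \cdot 6 = 216$)
$-357 + J{\left(u{\left(-7 \right)} \right)} = -357 + 216 = -141$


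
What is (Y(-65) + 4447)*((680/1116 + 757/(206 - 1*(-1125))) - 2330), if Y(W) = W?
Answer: -3789578564254/371349 ≈ -1.0205e+7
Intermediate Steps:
(Y(-65) + 4447)*((680/1116 + 757/(206 - 1*(-1125))) - 2330) = (-65 + 4447)*((680/1116 + 757/(206 - 1*(-1125))) - 2330) = 4382*((680*(1/1116) + 757/(206 + 1125)) - 2330) = 4382*((170/279 + 757/1331) - 2330) = 4382*(437473/371349 - 2330) = 4382*(-864805697/371349) = -3789578564254/371349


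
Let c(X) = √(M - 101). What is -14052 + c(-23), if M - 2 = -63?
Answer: -14052 + 9*I*√2 ≈ -14052.0 + 12.728*I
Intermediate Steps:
M = -61 (M = 2 - 63 = -61)
c(X) = 9*I*√2 (c(X) = √(-61 - 101) = √(-162) = 9*I*√2)
-14052 + c(-23) = -14052 + 9*I*√2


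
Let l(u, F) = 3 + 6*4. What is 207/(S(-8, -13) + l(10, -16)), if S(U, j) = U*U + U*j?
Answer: 69/65 ≈ 1.0615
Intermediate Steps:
S(U, j) = U**2 + U*j
l(u, F) = 27 (l(u, F) = 3 + 24 = 27)
207/(S(-8, -13) + l(10, -16)) = 207/(-8*(-8 - 13) + 27) = 207/(-8*(-21) + 27) = 207/(168 + 27) = 207/195 = (1/195)*207 = 69/65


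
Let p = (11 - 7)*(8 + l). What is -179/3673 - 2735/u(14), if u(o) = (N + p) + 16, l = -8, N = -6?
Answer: -2009489/7346 ≈ -273.55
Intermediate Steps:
p = 0 (p = (11 - 7)*(8 - 8) = 4*0 = 0)
u(o) = 10 (u(o) = (-6 + 0) + 16 = -6 + 16 = 10)
-179/3673 - 2735/u(14) = -179/3673 - 2735/10 = -179*1/3673 - 2735*⅒ = -179/3673 - 547/2 = -2009489/7346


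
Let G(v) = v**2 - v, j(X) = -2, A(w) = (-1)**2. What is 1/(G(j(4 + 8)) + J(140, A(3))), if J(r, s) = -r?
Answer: -1/134 ≈ -0.0074627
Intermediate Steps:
A(w) = 1
1/(G(j(4 + 8)) + J(140, A(3))) = 1/(-2*(-1 - 2) - 1*140) = 1/(-2*(-3) - 140) = 1/(6 - 140) = 1/(-134) = -1/134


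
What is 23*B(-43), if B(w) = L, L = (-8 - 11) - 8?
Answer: -621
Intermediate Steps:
L = -27 (L = -19 - 8 = -27)
B(w) = -27
23*B(-43) = 23*(-27) = -621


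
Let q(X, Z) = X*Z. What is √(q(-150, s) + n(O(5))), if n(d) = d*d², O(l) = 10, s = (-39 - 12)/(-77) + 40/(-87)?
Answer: 5*√193391198/2233 ≈ 31.139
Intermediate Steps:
s = 1357/6699 (s = -51*(-1/77) + 40*(-1/87) = 51/77 - 40/87 = 1357/6699 ≈ 0.20257)
n(d) = d³
√(q(-150, s) + n(O(5))) = √(-150*1357/6699 + 10³) = √(-67850/2233 + 1000) = √(2165150/2233) = 5*√193391198/2233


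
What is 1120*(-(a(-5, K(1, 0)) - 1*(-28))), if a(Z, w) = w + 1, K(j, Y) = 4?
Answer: -36960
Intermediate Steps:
a(Z, w) = 1 + w
1120*(-(a(-5, K(1, 0)) - 1*(-28))) = 1120*(-((1 + 4) - 1*(-28))) = 1120*(-(5 + 28)) = 1120*(-1*33) = 1120*(-33) = -36960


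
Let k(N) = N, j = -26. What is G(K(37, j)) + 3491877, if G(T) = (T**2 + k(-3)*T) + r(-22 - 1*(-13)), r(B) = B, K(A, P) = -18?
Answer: 3492246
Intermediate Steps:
G(T) = -9 + T**2 - 3*T (G(T) = (T**2 - 3*T) + (-22 - 1*(-13)) = (T**2 - 3*T) + (-22 + 13) = (T**2 - 3*T) - 9 = -9 + T**2 - 3*T)
G(K(37, j)) + 3491877 = (-9 + (-18)**2 - 3*(-18)) + 3491877 = (-9 + 324 + 54) + 3491877 = 369 + 3491877 = 3492246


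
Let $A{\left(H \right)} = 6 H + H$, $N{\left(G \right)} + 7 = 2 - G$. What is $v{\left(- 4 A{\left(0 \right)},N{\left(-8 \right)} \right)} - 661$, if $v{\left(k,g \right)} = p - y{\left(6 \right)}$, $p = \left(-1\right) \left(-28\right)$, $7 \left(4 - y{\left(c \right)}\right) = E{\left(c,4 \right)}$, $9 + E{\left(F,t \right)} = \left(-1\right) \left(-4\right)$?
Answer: $- \frac{4464}{7} \approx -637.71$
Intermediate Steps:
$E{\left(F,t \right)} = -5$ ($E{\left(F,t \right)} = -9 - -4 = -9 + 4 = -5$)
$N{\left(G \right)} = -5 - G$ ($N{\left(G \right)} = -7 - \left(-2 + G\right) = -5 - G$)
$y{\left(c \right)} = \frac{33}{7}$ ($y{\left(c \right)} = 4 - - \frac{5}{7} = 4 + \frac{5}{7} = \frac{33}{7}$)
$A{\left(H \right)} = 7 H$
$p = 28$
$v{\left(k,g \right)} = \frac{163}{7}$ ($v{\left(k,g \right)} = 28 - \frac{33}{7} = \frac{163}{7}$)
$v{\left(- 4 A{\left(0 \right)},N{\left(-8 \right)} \right)} - 661 = \frac{163}{7} - 661 = - \frac{4464}{7}$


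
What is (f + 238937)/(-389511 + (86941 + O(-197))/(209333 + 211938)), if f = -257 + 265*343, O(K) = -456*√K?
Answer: -5695566061010630082625/6731349333389002833748 + 7913902220025*I*√197/3365674666694501416874 ≈ -0.84613 + 3.3003e-8*I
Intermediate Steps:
f = 90638 (f = -257 + 90895 = 90638)
(f + 238937)/(-389511 + (86941 + O(-197))/(209333 + 211938)) = (90638 + 238937)/(-389511 + (86941 - 456*I*√197)/(209333 + 211938)) = 329575/(-389511 + (86941 - 456*I*√197)/421271) = 329575/(-389511 + (86941 - 456*I*√197)*(1/421271)) = 329575/(-389511 + (86941/421271 - 456*I*√197/421271)) = 329575/(-164089601540/421271 - 456*I*√197/421271)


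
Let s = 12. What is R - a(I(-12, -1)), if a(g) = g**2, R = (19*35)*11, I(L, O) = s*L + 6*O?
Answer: -15185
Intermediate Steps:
I(L, O) = 6*O + 12*L (I(L, O) = 12*L + 6*O = 6*O + 12*L)
R = 7315 (R = 665*11 = 7315)
R - a(I(-12, -1)) = 7315 - (6*(-1) + 12*(-12))**2 = 7315 - (-6 - 144)**2 = 7315 - 1*(-150)**2 = 7315 - 1*22500 = 7315 - 22500 = -15185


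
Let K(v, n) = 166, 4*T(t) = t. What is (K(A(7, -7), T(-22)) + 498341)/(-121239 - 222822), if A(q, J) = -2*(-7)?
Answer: -166169/114687 ≈ -1.4489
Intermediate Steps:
T(t) = t/4
A(q, J) = 14 (A(q, J) = -1*(-14) = 14)
(K(A(7, -7), T(-22)) + 498341)/(-121239 - 222822) = (166 + 498341)/(-121239 - 222822) = 498507/(-344061) = 498507*(-1/344061) = -166169/114687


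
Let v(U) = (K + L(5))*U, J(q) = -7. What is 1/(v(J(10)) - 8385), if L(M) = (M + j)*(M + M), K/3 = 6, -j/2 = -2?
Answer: -1/9141 ≈ -0.00010940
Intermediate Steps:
j = 4 (j = -2*(-2) = 4)
K = 18 (K = 3*6 = 18)
L(M) = 2*M*(4 + M) (L(M) = (M + 4)*(M + M) = (4 + M)*(2*M) = 2*M*(4 + M))
v(U) = 108*U (v(U) = (18 + 2*5*(4 + 5))*U = (18 + 2*5*9)*U = (18 + 90)*U = 108*U)
1/(v(J(10)) - 8385) = 1/(108*(-7) - 8385) = 1/(-756 - 8385) = 1/(-9141) = -1/9141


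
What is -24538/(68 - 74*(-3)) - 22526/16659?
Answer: -207655541/2415555 ≈ -85.966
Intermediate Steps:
-24538/(68 - 74*(-3)) - 22526/16659 = -24538/(68 + 222) - 22526*1/16659 = -24538/290 - 22526/16659 = -24538*1/290 - 22526/16659 = -12269/145 - 22526/16659 = -207655541/2415555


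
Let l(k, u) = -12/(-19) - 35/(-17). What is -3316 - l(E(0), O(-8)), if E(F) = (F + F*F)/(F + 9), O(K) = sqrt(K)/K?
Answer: -1071937/323 ≈ -3318.7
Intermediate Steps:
O(K) = 1/sqrt(K)
E(F) = (F + F**2)/(9 + F)
l(k, u) = 869/323 (l(k, u) = -12*(-1/19) - 35*(-1/17) = 12/19 + 35/17 = 869/323)
-3316 - l(E(0), O(-8)) = -3316 - 1*869/323 = -3316 - 869/323 = -1071937/323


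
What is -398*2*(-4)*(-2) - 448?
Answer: -6816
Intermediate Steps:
-398*2*(-4)*(-2) - 448 = -(-3184)*(-2) - 448 = -398*16 - 448 = -6368 - 448 = -6816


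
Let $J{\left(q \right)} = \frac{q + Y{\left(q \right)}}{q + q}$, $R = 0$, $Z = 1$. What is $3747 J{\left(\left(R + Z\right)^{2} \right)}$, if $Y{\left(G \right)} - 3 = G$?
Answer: $\frac{18735}{2} \approx 9367.5$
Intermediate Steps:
$Y{\left(G \right)} = 3 + G$
$J{\left(q \right)} = \frac{3 + 2 q}{2 q}$ ($J{\left(q \right)} = \frac{q + \left(3 + q\right)}{q + q} = \frac{3 + 2 q}{2 q}$)
$3747 J{\left(\left(R + Z\right)^{2} \right)} = 3747 \frac{\frac{3}{2} + \left(0 + 1\right)^{2}}{\left(0 + 1\right)^{2}} = 3747 \frac{\frac{3}{2} + 1^{2}}{1^{2}} = 3747 \frac{\frac{3}{2} + 1}{1} = 3747 \cdot 1 \cdot \frac{5}{2} = 3747 \cdot \frac{5}{2} = \frac{18735}{2}$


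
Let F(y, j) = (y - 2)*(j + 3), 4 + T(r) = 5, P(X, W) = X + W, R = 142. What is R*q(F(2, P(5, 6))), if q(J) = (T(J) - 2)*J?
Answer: 0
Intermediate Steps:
P(X, W) = W + X
T(r) = 1 (T(r) = -4 + 5 = 1)
F(y, j) = (-2 + y)*(3 + j)
q(J) = -J (q(J) = (1 - 2)*J = -J)
R*q(F(2, P(5, 6))) = 142*(-(-6 - 2*(6 + 5) + 3*2 + (6 + 5)*2)) = 142*(-(-6 - 2*11 + 6 + 11*2)) = 142*(-(-6 - 22 + 6 + 22)) = 142*(-1*0) = 142*0 = 0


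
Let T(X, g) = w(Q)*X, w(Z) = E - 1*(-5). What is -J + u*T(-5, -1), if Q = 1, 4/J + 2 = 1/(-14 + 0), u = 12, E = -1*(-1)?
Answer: -10384/29 ≈ -358.07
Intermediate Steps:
E = 1
J = -56/29 (J = 4/(-2 + 1/(-14 + 0)) = 4/(-2 + 1/(-14)) = 4/(-2 - 1/14) = 4/(-29/14) = 4*(-14/29) = -56/29 ≈ -1.9310)
w(Z) = 6 (w(Z) = 1 - 1*(-5) = 1 + 5 = 6)
T(X, g) = 6*X
-J + u*T(-5, -1) = -1*(-56/29) + 12*(6*(-5)) = 56/29 + 12*(-30) = 56/29 - 360 = -10384/29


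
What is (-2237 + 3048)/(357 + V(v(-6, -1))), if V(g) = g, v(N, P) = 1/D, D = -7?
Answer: 5677/2498 ≈ 2.2726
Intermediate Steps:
v(N, P) = -⅐ (v(N, P) = 1/(-7) = -⅐)
(-2237 + 3048)/(357 + V(v(-6, -1))) = (-2237 + 3048)/(357 - ⅐) = 811/(2498/7) = 811*(7/2498) = 5677/2498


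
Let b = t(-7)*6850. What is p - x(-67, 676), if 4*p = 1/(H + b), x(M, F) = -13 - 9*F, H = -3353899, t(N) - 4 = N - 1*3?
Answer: 82797235611/13579996 ≈ 6097.0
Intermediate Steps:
t(N) = 1 + N (t(N) = 4 + (N - 1*3) = 4 + (N - 3) = 4 + (-3 + N) = 1 + N)
b = -41100 (b = (1 - 7)*6850 = -6*6850 = -41100)
p = -1/13579996 (p = 1/(4*(-3353899 - 41100)) = (1/4)/(-3394999) = (1/4)*(-1/3394999) = -1/13579996 ≈ -7.3638e-8)
p - x(-67, 676) = -1/13579996 - (-13 - 9*676) = -1/13579996 - (-13 - 6084) = -1/13579996 - 1*(-6097) = -1/13579996 + 6097 = 82797235611/13579996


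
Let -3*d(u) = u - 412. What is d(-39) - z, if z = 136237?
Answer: -408260/3 ≈ -1.3609e+5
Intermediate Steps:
d(u) = 412/3 - u/3 (d(u) = -(u - 412)/3 = -(-412 + u)/3 = 412/3 - u/3)
d(-39) - z = (412/3 - ⅓*(-39)) - 1*136237 = (412/3 + 13) - 136237 = 451/3 - 136237 = -408260/3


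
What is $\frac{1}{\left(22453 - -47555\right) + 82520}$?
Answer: $\frac{1}{152528} \approx 6.5562 \cdot 10^{-6}$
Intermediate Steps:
$\frac{1}{\left(22453 - -47555\right) + 82520} = \frac{1}{\left(22453 + 47555\right) + 82520} = \frac{1}{70008 + 82520} = \frac{1}{152528}$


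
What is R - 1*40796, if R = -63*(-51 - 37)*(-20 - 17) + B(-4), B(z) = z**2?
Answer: -245908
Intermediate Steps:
R = -205112 (R = -63*(-51 - 37)*(-20 - 17) + (-4)**2 = -(-5544)*(-37) + 16 = -63*3256 + 16 = -205128 + 16 = -205112)
R - 1*40796 = -205112 - 1*40796 = -205112 - 40796 = -245908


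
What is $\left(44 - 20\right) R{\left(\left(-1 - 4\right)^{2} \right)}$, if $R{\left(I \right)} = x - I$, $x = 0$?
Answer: $-600$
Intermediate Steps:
$R{\left(I \right)} = - I$ ($R{\left(I \right)} = 0 - I = - I$)
$\left(44 - 20\right) R{\left(\left(-1 - 4\right)^{2} \right)} = \left(44 - 20\right) \left(- \left(-1 - 4\right)^{2}\right) = 24 \left(- \left(-5\right)^{2}\right) = 24 \left(\left(-1\right) 25\right) = 24 \left(-25\right) = -600$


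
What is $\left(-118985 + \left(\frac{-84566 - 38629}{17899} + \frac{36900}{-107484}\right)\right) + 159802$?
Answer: $\frac{6542677760191}{160321343} \approx 40810.0$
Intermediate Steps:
$\left(-118985 + \left(\frac{-84566 - 38629}{17899} + \frac{36900}{-107484}\right)\right) + 159802 = \left(-118985 + \left(\left(-123195\right) \frac{1}{17899} + 36900 \left(- \frac{1}{107484}\right)\right)\right) + 159802 = \left(-118985 - \frac{1158497040}{160321343}\right) + 159802 = - \frac{19076993493895}{160321343} + 159802 = \frac{6542677760191}{160321343}$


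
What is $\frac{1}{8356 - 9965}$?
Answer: $- \frac{1}{1609} \approx -0.0006215$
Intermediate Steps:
$\frac{1}{8356 - 9965} = \frac{1}{-1609} = - \frac{1}{1609}$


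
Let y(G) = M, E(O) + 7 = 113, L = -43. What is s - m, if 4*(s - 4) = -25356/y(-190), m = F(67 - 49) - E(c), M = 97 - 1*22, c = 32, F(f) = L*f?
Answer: 19987/25 ≈ 799.48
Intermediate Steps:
F(f) = -43*f
E(O) = 106 (E(O) = -7 + 113 = 106)
M = 75 (M = 97 - 22 = 75)
y(G) = 75
m = -880 (m = -43*(67 - 49) - 1*106 = -43*18 - 106 = -774 - 106 = -880)
s = -2013/25 (s = 4 + (-25356/75)/4 = 4 + (-25356*1/75)/4 = 4 + (1/4)*(-8452/25) = 4 - 2113/25 = -2013/25 ≈ -80.520)
s - m = -2013/25 - 1*(-880) = -2013/25 + 880 = 19987/25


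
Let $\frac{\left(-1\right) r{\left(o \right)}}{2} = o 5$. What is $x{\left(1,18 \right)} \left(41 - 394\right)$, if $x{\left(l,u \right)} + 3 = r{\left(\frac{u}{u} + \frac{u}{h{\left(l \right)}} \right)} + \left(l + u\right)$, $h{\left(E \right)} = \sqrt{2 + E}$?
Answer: $-2118 + 21180 \sqrt{3} \approx 34567.0$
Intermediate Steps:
$r{\left(o \right)} = - 10 o$ ($r{\left(o \right)} = - 2 o 5 = - 2 \cdot 5 o = - 10 o$)
$x{\left(l,u \right)} = -13 + l + u - \frac{10 u}{\sqrt{2 + l}}$ ($x{\left(l,u \right)} = -3 - \left(- l - u + 10 \left(\frac{u}{u} + \frac{u}{\sqrt{2 + l}}\right)\right) = -3 - \left(- l - u + 10 \left(1 + \frac{u}{\sqrt{2 + l}}\right)\right) = -3 - \left(10 - l - u + \frac{10 u}{\sqrt{2 + l}}\right) = -3 + \left(-10 + l + u - \frac{10 u}{\sqrt{2 + l}}\right) = -13 + l + u - \frac{10 u}{\sqrt{2 + l}}$)
$x{\left(1,18 \right)} \left(41 - 394\right) = \left(-13 + 1 + 18 - \frac{180}{\sqrt{2 + 1}}\right) \left(41 - 394\right) = \left(-13 + 1 + 18 - \frac{180}{\sqrt{3}}\right) \left(-353\right) = \left(-13 + 1 + 18 - 180 \frac{\sqrt{3}}{3}\right) \left(-353\right) = \left(-13 + 1 + 18 - 60 \sqrt{3}\right) \left(-353\right) = \left(6 - 60 \sqrt{3}\right) \left(-353\right) = -2118 + 21180 \sqrt{3}$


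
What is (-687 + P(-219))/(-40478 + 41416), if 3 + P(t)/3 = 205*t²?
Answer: 4213617/134 ≈ 31445.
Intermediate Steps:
P(t) = -9 + 615*t² (P(t) = -9 + 3*(205*t²) = -9 + 615*t²)
(-687 + P(-219))/(-40478 + 41416) = (-687 + (-9 + 615*(-219)²))/(-40478 + 41416) = (-687 + (-9 + 615*47961))/938 = (-687 + (-9 + 29496015))*(1/938) = (-687 + 29496006)*(1/938) = 29495319*(1/938) = 4213617/134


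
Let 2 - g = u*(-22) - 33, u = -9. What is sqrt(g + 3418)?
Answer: sqrt(3255) ≈ 57.053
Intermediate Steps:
g = -163 (g = 2 - (-9*(-22) - 33) = 2 - (198 - 33) = 2 - 1*165 = 2 - 165 = -163)
sqrt(g + 3418) = sqrt(-163 + 3418) = sqrt(3255)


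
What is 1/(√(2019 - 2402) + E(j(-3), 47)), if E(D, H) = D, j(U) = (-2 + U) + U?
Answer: -8/447 - I*√383/447 ≈ -0.017897 - 0.043782*I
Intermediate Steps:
j(U) = -2 + 2*U
1/(√(2019 - 2402) + E(j(-3), 47)) = 1/(√(2019 - 2402) + (-2 + 2*(-3))) = 1/(√(-383) + (-2 - 6)) = 1/(I*√383 - 8) = 1/(-8 + I*√383)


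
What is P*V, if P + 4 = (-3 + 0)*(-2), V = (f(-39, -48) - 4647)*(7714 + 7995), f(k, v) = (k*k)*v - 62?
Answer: -2441712706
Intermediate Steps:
f(k, v) = -62 + v*k² (f(k, v) = k²*v - 62 = v*k² - 62 = -62 + v*k²)
V = -1220856353 (V = ((-62 - 48*(-39)²) - 4647)*(7714 + 7995) = ((-62 - 48*1521) - 4647)*15709 = ((-62 - 73008) - 4647)*15709 = (-73070 - 4647)*15709 = -77717*15709 = -1220856353)
P = 2 (P = -4 + (-3 + 0)*(-2) = -4 - 3*(-2) = -4 + 6 = 2)
P*V = 2*(-1220856353) = -2441712706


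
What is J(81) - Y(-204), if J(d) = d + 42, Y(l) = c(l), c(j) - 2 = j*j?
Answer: -41495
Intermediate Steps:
c(j) = 2 + j² (c(j) = 2 + j*j = 2 + j²)
Y(l) = 2 + l²
J(d) = 42 + d
J(81) - Y(-204) = (42 + 81) - (2 + (-204)²) = 123 - (2 + 41616) = 123 - 1*41618 = 123 - 41618 = -41495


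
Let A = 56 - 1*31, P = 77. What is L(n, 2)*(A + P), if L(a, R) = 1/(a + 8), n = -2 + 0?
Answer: 17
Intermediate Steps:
n = -2
L(a, R) = 1/(8 + a)
A = 25 (A = 56 - 31 = 25)
L(n, 2)*(A + P) = (25 + 77)/(8 - 2) = 102/6 = (1/6)*102 = 17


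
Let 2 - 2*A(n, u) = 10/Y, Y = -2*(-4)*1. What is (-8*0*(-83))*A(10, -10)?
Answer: 0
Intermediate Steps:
Y = 8 (Y = 8*1 = 8)
A(n, u) = 3/8 (A(n, u) = 1 - 5/8 = 3/8)
(-8*0*(-83))*A(10, -10) = (-8*0*(-83))*(3/8) = (0*(-83))*(3/8) = 0*(3/8) = 0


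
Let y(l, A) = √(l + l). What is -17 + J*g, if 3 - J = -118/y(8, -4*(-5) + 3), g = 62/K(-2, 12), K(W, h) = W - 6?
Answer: -2151/8 ≈ -268.88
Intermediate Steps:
y(l, A) = √2*√l (y(l, A) = √(2*l) = √2*√l)
K(W, h) = -6 + W
g = -31/4 (g = 62/(-6 - 2) = 62/(-8) = 62*(-⅛) = -31/4 ≈ -7.7500)
J = 65/2 (J = 3 - (-118)/(√2*√8) = 3 - (-118)/(√2*(2*√2)) = 3 - (-118)/4 = 3 - 1*(-59/2) = 3 + 59/2 = 65/2 ≈ 32.500)
-17 + J*g = -17 + (65/2)*(-31/4) = -17 - 2015/8 = -2151/8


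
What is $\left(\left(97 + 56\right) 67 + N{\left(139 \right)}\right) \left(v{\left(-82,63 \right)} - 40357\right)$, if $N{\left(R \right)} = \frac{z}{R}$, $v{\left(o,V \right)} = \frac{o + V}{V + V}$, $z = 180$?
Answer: $- \frac{805164143341}{1946} \approx -4.1375 \cdot 10^{8}$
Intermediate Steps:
$v{\left(o,V \right)} = \frac{V + o}{2 V}$
$N{\left(R \right)} = \frac{180}{R}$
$\left(\left(97 + 56\right) 67 + N{\left(139 \right)}\right) \left(v{\left(-82,63 \right)} - 40357\right) = \left(\left(97 + 56\right) 67 + \frac{180}{139}\right) \left(\frac{63 - 82}{2 \cdot 63} - 40357\right) = \left(153 \cdot 67 + 180 \cdot \frac{1}{139}\right) \left(\frac{1}{2} \cdot \frac{1}{63} \left(-19\right) - 40357\right) = \left(10251 + \frac{180}{139}\right) \left(- \frac{19}{126} - 40357\right) = \frac{1425069}{139} \left(- \frac{5085001}{126}\right) = - \frac{805164143341}{1946}$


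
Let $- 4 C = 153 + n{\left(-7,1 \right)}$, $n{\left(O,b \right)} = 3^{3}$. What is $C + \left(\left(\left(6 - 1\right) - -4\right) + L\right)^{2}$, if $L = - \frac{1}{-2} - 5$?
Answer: $- \frac{99}{4} \approx -24.75$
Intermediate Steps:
$n{\left(O,b \right)} = 27$
$L = - \frac{9}{2}$ ($L = \left(-1\right) \left(- \frac{1}{2}\right) - 5 = \frac{1}{2} - 5 = - \frac{9}{2} \approx -4.5$)
$C = -45$ ($C = - \frac{153 + 27}{4} = \left(- \frac{1}{4}\right) 180 = -45$)
$C + \left(\left(\left(6 - 1\right) - -4\right) + L\right)^{2} = -45 + \left(\left(\left(6 - 1\right) - -4\right) - \frac{9}{2}\right)^{2} = -45 + \left(\left(\left(6 - 1\right) + 4\right) - \frac{9}{2}\right)^{2} = -45 + \left(\left(5 + 4\right) - \frac{9}{2}\right)^{2} = -45 + \left(9 - \frac{9}{2}\right)^{2} = -45 + \left(\frac{9}{2}\right)^{2} = -45 + \frac{81}{4} = - \frac{99}{4}$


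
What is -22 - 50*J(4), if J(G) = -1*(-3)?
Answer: -172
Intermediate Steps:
J(G) = 3
-22 - 50*J(4) = -22 - 50*3 = -22 - 150 = -172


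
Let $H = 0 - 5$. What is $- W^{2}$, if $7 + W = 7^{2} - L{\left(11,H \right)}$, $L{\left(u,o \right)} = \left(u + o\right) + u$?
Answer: $-625$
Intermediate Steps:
$H = -5$
$L{\left(u,o \right)} = o + 2 u$ ($L{\left(u,o \right)} = \left(o + u\right) + u = o + 2 u$)
$W = 25$ ($W = -7 - \left(-5 - 49 + 22\right) = -7 + \left(49 - \left(-5 + 22\right)\right) = -7 + \left(49 - 17\right) = -7 + 32 = 25$)
$- W^{2} = - 25^{2} = \left(-1\right) 625 = -625$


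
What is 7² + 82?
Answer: 131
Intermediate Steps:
7² + 82 = 49 + 82 = 131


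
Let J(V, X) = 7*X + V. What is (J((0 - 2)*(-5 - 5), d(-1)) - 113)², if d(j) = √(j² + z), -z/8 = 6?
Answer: 6346 - 1302*I*√47 ≈ 6346.0 - 8926.1*I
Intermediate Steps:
z = -48 (z = -8*6 = -48)
d(j) = √(-48 + j²) (d(j) = √(j² - 48) = √(-48 + j²))
J(V, X) = V + 7*X
(J((0 - 2)*(-5 - 5), d(-1)) - 113)² = (((0 - 2)*(-5 - 5) + 7*√(-48 + (-1)²)) - 113)² = ((-2*(-10) + 7*√(-48 + 1)) - 113)² = ((20 + 7*√(-47)) - 113)² = ((20 + 7*(I*√47)) - 113)² = ((20 + 7*I*√47) - 113)² = (-93 + 7*I*√47)²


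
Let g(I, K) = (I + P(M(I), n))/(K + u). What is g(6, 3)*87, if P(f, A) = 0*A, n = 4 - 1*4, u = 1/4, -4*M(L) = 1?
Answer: 2088/13 ≈ 160.62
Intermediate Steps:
M(L) = -¼ (M(L) = -¼*1 = -¼)
u = ¼ ≈ 0.25000
n = 0 (n = 4 - 4 = 0)
P(f, A) = 0
g(I, K) = I/(¼ + K) (g(I, K) = (I + 0)/(K + ¼) = I/(¼ + K))
g(6, 3)*87 = (4*6/(1 + 4*3))*87 = (4*6/(1 + 12))*87 = (4*6/13)*87 = (4*6*(1/13))*87 = (24/13)*87 = 2088/13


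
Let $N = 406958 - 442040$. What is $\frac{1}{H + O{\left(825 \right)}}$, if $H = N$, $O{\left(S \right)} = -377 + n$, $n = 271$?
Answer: $- \frac{1}{35188} \approx -2.8419 \cdot 10^{-5}$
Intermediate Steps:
$O{\left(S \right)} = -106$ ($O{\left(S \right)} = -377 + 271 = -106$)
$N = -35082$ ($N = 406958 - 442040 = -35082$)
$H = -35082$
$\frac{1}{H + O{\left(825 \right)}} = \frac{1}{-35082 - 106} = \frac{1}{-35188} = - \frac{1}{35188}$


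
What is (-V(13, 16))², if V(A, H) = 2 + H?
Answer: 324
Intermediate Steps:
(-V(13, 16))² = (-(2 + 16))² = (-1*18)² = (-18)² = 324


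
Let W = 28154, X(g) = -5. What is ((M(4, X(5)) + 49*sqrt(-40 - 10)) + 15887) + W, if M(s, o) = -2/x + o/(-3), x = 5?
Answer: 660634/15 + 245*I*sqrt(2) ≈ 44042.0 + 346.48*I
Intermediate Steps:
M(s, o) = -2/5 - o/3 (M(s, o) = -2/5 + o/(-3) = -2*1/5 + o*(-1/3) = -2/5 - o/3)
((M(4, X(5)) + 49*sqrt(-40 - 10)) + 15887) + W = (((-2/5 - 1/3*(-5)) + 49*sqrt(-40 - 10)) + 15887) + 28154 = (((-2/5 + 5/3) + 49*sqrt(-50)) + 15887) + 28154 = ((19/15 + 49*(5*I*sqrt(2))) + 15887) + 28154 = ((19/15 + 245*I*sqrt(2)) + 15887) + 28154 = (238324/15 + 245*I*sqrt(2)) + 28154 = 660634/15 + 245*I*sqrt(2)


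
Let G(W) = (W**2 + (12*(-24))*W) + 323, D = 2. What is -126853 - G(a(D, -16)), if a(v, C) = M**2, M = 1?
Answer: -126889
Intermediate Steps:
a(v, C) = 1 (a(v, C) = 1**2 = 1)
G(W) = 323 + W**2 - 288*W (G(W) = (W**2 - 288*W) + 323 = 323 + W**2 - 288*W)
-126853 - G(a(D, -16)) = -126853 - (323 + 1**2 - 288*1) = -126853 - (323 + 1 - 288) = -126853 - 1*36 = -126853 - 36 = -126889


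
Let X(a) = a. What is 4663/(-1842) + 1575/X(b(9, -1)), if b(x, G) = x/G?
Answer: -327013/1842 ≈ -177.53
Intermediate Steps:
b(x, G) = x/G
4663/(-1842) + 1575/X(b(9, -1)) = 4663/(-1842) + 1575/((9/(-1))) = 4663*(-1/1842) + 1575/((9*(-1))) = -4663/1842 + 1575/(-9) = -4663/1842 + 1575*(-⅑) = -4663/1842 - 175 = -327013/1842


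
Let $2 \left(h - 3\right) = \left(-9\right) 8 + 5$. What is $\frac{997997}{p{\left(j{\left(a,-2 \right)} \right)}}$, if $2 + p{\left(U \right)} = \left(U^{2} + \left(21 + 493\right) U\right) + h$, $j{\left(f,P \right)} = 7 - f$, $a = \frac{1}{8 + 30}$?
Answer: $\frac{1441107668}{5199275} \approx 277.17$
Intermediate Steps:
$a = \frac{1}{38} \approx 0.026316$
$h = - \frac{61}{2}$ ($h = 3 + \frac{\left(-9\right) 8 + 5}{2} = 3 + \frac{-72 + 5}{2} = 3 + \frac{1}{2} \left(-67\right) = 3 - \frac{67}{2} = - \frac{61}{2} \approx -30.5$)
$p{\left(U \right)} = - \frac{65}{2} + U^{2} + 514 U$ ($p{\left(U \right)} = -2 - \left(\frac{61}{2} - U^{2} - \left(21 + 493\right) U\right) = -2 - \left(\frac{61}{2} - U^{2} - 514 U\right) = -2 + \left(- \frac{61}{2} + U^{2} + 514 U\right) = - \frac{65}{2} + U^{2} + 514 U$)
$\frac{997997}{p{\left(j{\left(a,-2 \right)} \right)}} = \frac{997997}{- \frac{65}{2} + \left(7 - \frac{1}{38}\right)^{2} + 514 \left(7 - \frac{1}{38}\right)} = \frac{997997}{- \frac{65}{2} + \left(\frac{265}{38}\right)^{2} + 514 \cdot \frac{265}{38}} = \frac{997997}{- \frac{65}{2} + \frac{70225}{1444} + \frac{68105}{19}} = \frac{997997}{\frac{5199275}{1444}} = 997997 \cdot \frac{1444}{5199275} = \frac{1441107668}{5199275}$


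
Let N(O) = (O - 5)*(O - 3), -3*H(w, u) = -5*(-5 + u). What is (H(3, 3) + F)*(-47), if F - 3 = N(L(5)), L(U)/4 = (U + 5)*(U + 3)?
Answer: -14079508/3 ≈ -4.6932e+6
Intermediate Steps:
H(w, u) = -25/3 + 5*u/3 (H(w, u) = -(-5)*(-5 + u)/3 = -(25 - 5*u)/3 = -25/3 + 5*u/3)
L(U) = 4*(3 + U)*(5 + U) (L(U) = 4*((U + 5)*(U + 3)) = 4*((5 + U)*(3 + U)) = 4*((3 + U)*(5 + U)) = 4*(3 + U)*(5 + U))
N(O) = (-5 + O)*(-3 + O)
F = 99858 (F = 3 + (15 + (60 + 4*5² + 32*5)² - 8*(60 + 4*5² + 32*5)) = 3 + (15 + (60 + 4*25 + 160)² - 8*(60 + 4*25 + 160)) = 3 + (15 + (60 + 100 + 160)² - 8*(60 + 100 + 160)) = 3 + (15 + 320² - 8*320) = 3 + (15 + 102400 - 2560) = 3 + 99855 = 99858)
(H(3, 3) + F)*(-47) = ((-25/3 + (5/3)*3) + 99858)*(-47) = ((-25/3 + 5) + 99858)*(-47) = (-10/3 + 99858)*(-47) = (299564/3)*(-47) = -14079508/3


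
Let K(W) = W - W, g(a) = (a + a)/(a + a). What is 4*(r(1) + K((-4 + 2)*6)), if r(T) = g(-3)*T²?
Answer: 4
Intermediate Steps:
g(a) = 1 (g(a) = (2*a)/((2*a)) = (2*a)*(1/(2*a)) = 1)
K(W) = 0
r(T) = T² (r(T) = 1*T² = T²)
4*(r(1) + K((-4 + 2)*6)) = 4*(1² + 0) = 4*(1 + 0) = 4*1 = 4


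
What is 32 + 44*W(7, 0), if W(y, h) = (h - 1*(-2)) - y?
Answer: -188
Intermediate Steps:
W(y, h) = 2 + h - y (W(y, h) = (h + 2) - y = (2 + h) - y = 2 + h - y)
32 + 44*W(7, 0) = 32 + 44*(2 + 0 - 1*7) = 32 + 44*(2 + 0 - 7) = 32 + 44*(-5) = 32 - 220 = -188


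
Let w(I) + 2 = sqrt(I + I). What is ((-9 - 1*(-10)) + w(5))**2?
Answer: (1 - sqrt(10))**2 ≈ 4.6754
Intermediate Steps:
w(I) = -2 + sqrt(2)*sqrt(I) (w(I) = -2 + sqrt(I + I) = -2 + sqrt(2*I) = -2 + sqrt(2)*sqrt(I))
((-9 - 1*(-10)) + w(5))**2 = ((-9 - 1*(-10)) + (-2 + sqrt(2)*sqrt(5)))**2 = ((-9 + 10) + (-2 + sqrt(10)))**2 = (1 + (-2 + sqrt(10)))**2 = (-1 + sqrt(10))**2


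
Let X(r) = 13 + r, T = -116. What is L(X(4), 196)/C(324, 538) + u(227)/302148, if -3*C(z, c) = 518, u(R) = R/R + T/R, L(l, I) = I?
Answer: -960224975/845913684 ≈ -1.1351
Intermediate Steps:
u(R) = 1 - 116/R (u(R) = R/R - 116/R = 1 - 116/R)
C(z, c) = -518/3 (C(z, c) = -⅓*518 = -518/3)
L(X(4), 196)/C(324, 538) + u(227)/302148 = 196/(-518/3) + ((-116 + 227)/227)/302148 = 196*(-3/518) + ((1/227)*111)*(1/302148) = -42/37 + (111/227)*(1/302148) = -42/37 + 37/22862532 = -960224975/845913684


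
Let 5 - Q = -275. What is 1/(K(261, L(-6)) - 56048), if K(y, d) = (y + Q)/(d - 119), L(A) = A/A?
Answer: -118/6614205 ≈ -1.7840e-5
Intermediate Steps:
Q = 280 (Q = 5 - 1*(-275) = 5 + 275 = 280)
L(A) = 1
K(y, d) = (280 + y)/(-119 + d) (K(y, d) = (y + 280)/(d - 119) = (280 + y)/(-119 + d))
1/(K(261, L(-6)) - 56048) = 1/((280 + 261)/(-119 + 1) - 56048) = 1/(541/(-118) - 56048) = 1/(-1/118*541 - 56048) = 1/(-541/118 - 56048) = 1/(-6614205/118) = -118/6614205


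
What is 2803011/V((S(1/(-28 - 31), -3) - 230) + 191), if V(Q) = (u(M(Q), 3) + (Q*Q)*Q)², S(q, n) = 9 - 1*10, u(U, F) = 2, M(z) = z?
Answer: 2803011/4095744004 ≈ 0.00068437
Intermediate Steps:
S(q, n) = -1 (S(q, n) = 9 - 10 = -1)
V(Q) = (2 + Q³)² (V(Q) = (2 + (Q*Q)*Q)² = (2 + Q²*Q)² = (2 + Q³)²)
2803011/V((S(1/(-28 - 31), -3) - 230) + 191) = 2803011/((2 + ((-1 - 230) + 191)³)²) = 2803011/((2 + (-231 + 191)³)²) = 2803011/((2 + (-40)³)²) = 2803011/((2 - 64000)²) = 2803011/((-63998)²) = 2803011/4095744004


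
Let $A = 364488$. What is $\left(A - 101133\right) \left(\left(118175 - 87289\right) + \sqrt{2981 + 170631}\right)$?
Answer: $8133982530 + 526710 \sqrt{43403} \approx 8.2437 \cdot 10^{9}$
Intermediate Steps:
$\left(A - 101133\right) \left(\left(118175 - 87289\right) + \sqrt{2981 + 170631}\right) = \left(364488 - 101133\right) \left(\left(118175 - 87289\right) + \sqrt{2981 + 170631}\right) = 263355 \left(\left(118175 - 87289\right) + \sqrt{173612}\right) = 263355 \left(30886 + 2 \sqrt{43403}\right) = 8133982530 + 526710 \sqrt{43403}$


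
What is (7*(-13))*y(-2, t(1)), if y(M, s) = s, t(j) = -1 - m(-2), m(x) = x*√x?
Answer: 91 - 182*I*√2 ≈ 91.0 - 257.39*I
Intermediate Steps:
m(x) = x^(3/2)
t(j) = -1 + 2*I*√2 (t(j) = -1 - (-2)^(3/2) = -1 - (-2)*I*√2 = -1 + 2*I*√2)
(7*(-13))*y(-2, t(1)) = (7*(-13))*(-1 + 2*I*√2) = -91*(-1 + 2*I*√2) = 91 - 182*I*√2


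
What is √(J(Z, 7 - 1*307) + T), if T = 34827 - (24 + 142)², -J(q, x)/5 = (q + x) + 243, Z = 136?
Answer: 6*√191 ≈ 82.922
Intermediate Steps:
J(q, x) = -1215 - 5*q - 5*x (J(q, x) = -5*((q + x) + 243) = -5*(243 + q + x) = -1215 - 5*q - 5*x)
T = 7271 (T = 34827 - 1*166² = 34827 - 1*27556 = 34827 - 27556 = 7271)
√(J(Z, 7 - 1*307) + T) = √((-1215 - 5*136 - 5*(7 - 1*307)) + 7271) = √((-1215 - 680 - 5*(7 - 307)) + 7271) = √((-1215 - 680 - 5*(-300)) + 7271) = √((-1215 - 680 + 1500) + 7271) = √(-395 + 7271) = √6876 = 6*√191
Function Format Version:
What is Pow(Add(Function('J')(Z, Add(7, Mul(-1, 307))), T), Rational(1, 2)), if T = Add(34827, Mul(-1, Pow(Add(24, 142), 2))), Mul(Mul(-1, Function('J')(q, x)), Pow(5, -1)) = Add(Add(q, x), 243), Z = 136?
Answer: Mul(6, Pow(191, Rational(1, 2))) ≈ 82.922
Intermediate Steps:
Function('J')(q, x) = Add(-1215, Mul(-5, q), Mul(-5, x)) (Function('J')(q, x) = Mul(-5, Add(Add(q, x), 243)) = Mul(-5, Add(243, q, x)) = Add(-1215, Mul(-5, q), Mul(-5, x)))
T = 7271 (T = Add(34827, Mul(-1, Pow(166, 2))) = Add(34827, Mul(-1, 27556)) = Add(34827, -27556) = 7271)
Pow(Add(Function('J')(Z, Add(7, Mul(-1, 307))), T), Rational(1, 2)) = Pow(Add(Add(-1215, Mul(-5, 136), Mul(-5, Add(7, Mul(-1, 307)))), 7271), Rational(1, 2)) = Pow(Add(Add(-1215, -680, Mul(-5, Add(7, -307))), 7271), Rational(1, 2)) = Pow(Add(Add(-1215, -680, Mul(-5, -300)), 7271), Rational(1, 2)) = Pow(Add(Add(-1215, -680, 1500), 7271), Rational(1, 2)) = Pow(Add(-395, 7271), Rational(1, 2)) = Pow(6876, Rational(1, 2)) = Mul(6, Pow(191, Rational(1, 2)))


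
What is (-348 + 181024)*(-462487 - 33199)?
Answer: -89558563736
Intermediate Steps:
(-348 + 181024)*(-462487 - 33199) = 180676*(-495686) = -89558563736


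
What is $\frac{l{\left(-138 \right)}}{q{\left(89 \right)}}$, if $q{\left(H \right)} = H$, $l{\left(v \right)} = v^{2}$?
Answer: $\frac{19044}{89} \approx 213.98$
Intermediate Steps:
$\frac{l{\left(-138 \right)}}{q{\left(89 \right)}} = \frac{\left(-138\right)^{2}}{89} = 19044 \cdot \frac{1}{89} = \frac{19044}{89}$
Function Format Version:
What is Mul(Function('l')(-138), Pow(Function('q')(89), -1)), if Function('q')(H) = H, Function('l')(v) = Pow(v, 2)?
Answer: Rational(19044, 89) ≈ 213.98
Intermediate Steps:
Mul(Function('l')(-138), Pow(Function('q')(89), -1)) = Mul(Pow(-138, 2), Pow(89, -1)) = Mul(19044, Rational(1, 89)) = Rational(19044, 89)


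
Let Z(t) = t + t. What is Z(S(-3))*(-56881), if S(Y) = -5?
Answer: 568810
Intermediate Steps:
Z(t) = 2*t
Z(S(-3))*(-56881) = (2*(-5))*(-56881) = -10*(-56881) = 568810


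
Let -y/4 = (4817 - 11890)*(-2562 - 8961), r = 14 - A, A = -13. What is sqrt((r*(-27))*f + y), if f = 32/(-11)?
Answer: 2*I*sqrt(9861699507)/11 ≈ 18056.0*I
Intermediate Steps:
f = -32/11 (f = 32*(-1/11) = -32/11 ≈ -2.9091)
r = 27 (r = 14 - 1*(-13) = 14 + 13 = 27)
y = -326008716 (y = -4*(4817 - 11890)*(-2562 - 8961) = -(-28292)*(-11523) = -4*81502179 = -326008716)
sqrt((r*(-27))*f + y) = sqrt((27*(-27))*(-32/11) - 326008716) = sqrt(-729*(-32/11) - 326008716) = sqrt(23328/11 - 326008716) = sqrt(-3586072548/11) = 2*I*sqrt(9861699507)/11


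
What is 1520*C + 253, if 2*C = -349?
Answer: -264987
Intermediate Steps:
C = -349/2 (C = (1/2)*(-349) = -349/2 ≈ -174.50)
1520*C + 253 = 1520*(-349/2) + 253 = -265240 + 253 = -264987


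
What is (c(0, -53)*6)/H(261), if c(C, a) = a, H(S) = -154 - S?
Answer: 318/415 ≈ 0.76626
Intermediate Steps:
(c(0, -53)*6)/H(261) = (-53*6)/(-154 - 1*261) = -318/(-154 - 261) = -318/(-415) = -318*(-1/415) = 318/415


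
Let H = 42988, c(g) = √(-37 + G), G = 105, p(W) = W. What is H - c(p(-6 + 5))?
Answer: 42988 - 2*√17 ≈ 42980.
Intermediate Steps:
c(g) = 2*√17 (c(g) = √(-37 + 105) = √68 = 2*√17)
H - c(p(-6 + 5)) = 42988 - 2*√17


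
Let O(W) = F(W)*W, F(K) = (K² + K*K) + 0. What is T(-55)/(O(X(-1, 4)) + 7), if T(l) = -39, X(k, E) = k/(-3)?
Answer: -1053/191 ≈ -5.5131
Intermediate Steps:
X(k, E) = -k/3 (X(k, E) = k*(-⅓) = -k/3)
F(K) = 2*K² (F(K) = (K² + K²) + 0 = 2*K² + 0 = 2*K²)
O(W) = 2*W³ (O(W) = (2*W²)*W = 2*W³)
T(-55)/(O(X(-1, 4)) + 7) = -39/(2*(-⅓*(-1))³ + 7) = -39/(2*(⅓)³ + 7) = -39/(2*(1/27) + 7) = -39/(2/27 + 7) = -39/(191/27) = (27/191)*(-39) = -1053/191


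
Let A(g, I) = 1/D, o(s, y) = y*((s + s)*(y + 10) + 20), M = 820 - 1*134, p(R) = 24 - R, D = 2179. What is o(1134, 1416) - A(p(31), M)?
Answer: 9978970643231/2179 ≈ 4.5796e+9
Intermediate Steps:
M = 686 (M = 820 - 134 = 686)
o(s, y) = y*(20 + 2*s*(10 + y)) (o(s, y) = y*((2*s)*(10 + y) + 20) = y*(2*s*(10 + y) + 20) = y*(20 + 2*s*(10 + y)))
A(g, I) = 1/2179
o(1134, 1416) - A(p(31), M) = 2*1416*(10 + 10*1134 + 1134*1416) - 1*1/2179 = 2*1416*(10 + 11340 + 1605744) - 1/2179 = 2*1416*1617094 - 1/2179 = 4579610208 - 1/2179 = 9978970643231/2179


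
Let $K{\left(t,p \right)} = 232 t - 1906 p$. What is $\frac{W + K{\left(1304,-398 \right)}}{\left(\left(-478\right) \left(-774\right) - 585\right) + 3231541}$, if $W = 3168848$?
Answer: $\frac{1057491}{900232} \approx 1.1747$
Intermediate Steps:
$K{\left(t,p \right)} = - 1906 p + 232 t$
$\frac{W + K{\left(1304,-398 \right)}}{\left(\left(-478\right) \left(-774\right) - 585\right) + 3231541} = \frac{3168848 + \left(\left(-1906\right) \left(-398\right) + 232 \cdot 1304\right)}{\left(\left(-478\right) \left(-774\right) - 585\right) + 3231541} = \frac{3168848 + \left(758588 + 302528\right)}{\left(369972 - 585\right) + 3231541} = \frac{3168848 + 1061116}{369387 + 3231541} = \frac{4229964}{3600928} = 4229964 \cdot \frac{1}{3600928} = \frac{1057491}{900232}$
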